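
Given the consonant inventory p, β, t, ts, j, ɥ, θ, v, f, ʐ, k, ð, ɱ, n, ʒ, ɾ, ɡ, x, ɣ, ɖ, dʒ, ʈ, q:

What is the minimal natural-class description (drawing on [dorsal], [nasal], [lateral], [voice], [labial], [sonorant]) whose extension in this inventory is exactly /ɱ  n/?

The target set is precisely the extension of [+nasal] in this inventory.

[+nasal]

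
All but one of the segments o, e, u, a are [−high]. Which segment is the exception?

Every segment except /u/ is [−high]. /u/ (high back rounded tense vowel) is [+high], so it is the exception.

u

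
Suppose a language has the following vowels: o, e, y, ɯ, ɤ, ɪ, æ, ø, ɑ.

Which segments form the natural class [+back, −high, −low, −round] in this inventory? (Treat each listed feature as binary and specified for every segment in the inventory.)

The [+back] segments are /o, ɯ, ɤ, ɑ/.
Within that set, [−high] gives /o, ɤ, ɑ/.
Intersecting with [−low] gives /o, ɤ/.
Then [−round] leaves /ɤ/.

ɤ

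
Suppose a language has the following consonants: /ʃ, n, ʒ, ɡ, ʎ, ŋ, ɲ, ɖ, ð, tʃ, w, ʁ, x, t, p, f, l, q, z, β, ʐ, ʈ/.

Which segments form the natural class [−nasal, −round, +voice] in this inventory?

ʒ, ɡ, ʎ, ɖ, ð, ʁ, l, z, β, ʐ

Checking each segment against [−nasal], [−round], [+voice]: /ʒ/ (voiced postalveolar fricative), /ɡ/ (voiced velar stop), /ʎ/ (palatal lateral approximant), /ɖ/ (voiced retroflex stop), /ð/ (voiced dental fricative), /ʁ/ (voiced uvular fricative), among others, satisfy every feature; every other segment in the inventory fails at least one.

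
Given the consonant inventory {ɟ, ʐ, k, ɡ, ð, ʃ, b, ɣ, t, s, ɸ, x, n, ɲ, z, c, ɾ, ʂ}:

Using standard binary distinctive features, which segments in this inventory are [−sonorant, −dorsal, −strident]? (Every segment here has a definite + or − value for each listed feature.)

Eliminate segments failing any feature: /ɟ, k, ɡ, ɣ, x, c/ are [+dorsal]; /ʐ, ʃ, s, z, ʂ/ are [+strident]; /n, ɲ, ɾ/ are [+sonorant]. The remaining /ð, b, t, ɸ/ satisfy [−sonorant], [−dorsal], [−strident].

ð, b, t, ɸ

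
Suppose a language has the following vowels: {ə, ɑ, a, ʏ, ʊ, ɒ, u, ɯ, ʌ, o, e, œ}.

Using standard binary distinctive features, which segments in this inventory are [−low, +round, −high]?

o, œ

Among the inventory, the [−low] segments are /ə, ʏ, ʊ, u, ɯ, ʌ, o, e, œ/.
Intersecting with [+round] gives /ʏ, ʊ, u, o, œ/.
Among these, [−high] leaves /o, œ/.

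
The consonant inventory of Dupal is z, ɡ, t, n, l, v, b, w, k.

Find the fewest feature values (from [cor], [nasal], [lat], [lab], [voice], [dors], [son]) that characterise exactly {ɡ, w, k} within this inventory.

[+dors]

The target set is precisely the extension of [+dorsal] in this inventory.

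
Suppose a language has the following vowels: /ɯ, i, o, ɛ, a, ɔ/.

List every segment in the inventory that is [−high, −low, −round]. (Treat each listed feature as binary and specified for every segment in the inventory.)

Eliminate segments failing any feature: /ɯ, i/ are [+high]; /o, ɔ/ are [+round]; /a/ is [+low]. The remaining /ɛ/ satisfy [−high], [−low], [−round].

ɛ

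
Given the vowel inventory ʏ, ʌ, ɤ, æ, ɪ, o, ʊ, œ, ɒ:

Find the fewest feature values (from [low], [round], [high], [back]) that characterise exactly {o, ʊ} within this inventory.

[−low, +back, +round]

The class [−low], [+back], [+round] has exactly /o, ʊ/ as its extension in this inventory. No smaller conjunction from the listed features achieves this: [+back, +round] alone would also admit /ɒ/; [−low, +round] alone would also admit /ʏ, œ/; [−low, +back] alone would also admit /ʌ, ɤ/; and checking the remaining two-feature bundles turns up none with this extension.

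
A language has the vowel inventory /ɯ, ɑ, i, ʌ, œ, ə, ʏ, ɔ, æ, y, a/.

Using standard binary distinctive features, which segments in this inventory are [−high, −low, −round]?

First, the [−high] segments are /ɑ, ʌ, œ, ə, ɔ, æ, a/.
Within that set, [−low] gives /ʌ, œ, ə, ɔ/.
Within that set, [−round] leaves /ʌ, ə/.

ʌ, ə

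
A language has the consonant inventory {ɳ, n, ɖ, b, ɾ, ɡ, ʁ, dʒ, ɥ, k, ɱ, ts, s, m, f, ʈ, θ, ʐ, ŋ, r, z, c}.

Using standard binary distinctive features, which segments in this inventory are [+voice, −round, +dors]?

Eliminate segments failing any feature: /ɳ, n, ɖ, b, ɾ, dʒ, ɱ, m, ʐ, r, z/ are [−dorsal]; /ɥ/ is [+round]; /k, ts, s, f, ʈ, θ, c/ are [−voice]. The remaining /ɡ, ʁ, ŋ/ satisfy [+voice], [−round], [+dorsal].

ɡ, ʁ, ŋ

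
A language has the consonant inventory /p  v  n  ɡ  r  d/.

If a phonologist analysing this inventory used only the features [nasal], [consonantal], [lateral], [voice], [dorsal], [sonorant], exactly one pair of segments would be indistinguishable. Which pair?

Both /d/ and /v/ are [-nasal], [+consonantal], [-lateral], [+voice], [-dorsal], [-sonorant]. Since the list omits [continuant], [labial] and [coronal] — which do distinguish the voiced alveolar stop from the voiced labiodental fricative — this pair collapses; all other pairs remain distinct.

d, v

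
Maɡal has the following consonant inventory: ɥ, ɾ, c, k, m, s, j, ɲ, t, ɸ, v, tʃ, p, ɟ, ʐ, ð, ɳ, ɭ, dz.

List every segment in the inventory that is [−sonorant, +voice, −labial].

ɟ, ʐ, ð, dz

Among the inventory, the [−sonorant] segments are /c, k, s, t, ɸ, v, tʃ, p, ɟ, ʐ, ð, dz/.
Of those, [+voice] gives /v, ɟ, ʐ, ð, dz/.
Then [−labial] leaves /ɟ, ʐ, ð, dz/.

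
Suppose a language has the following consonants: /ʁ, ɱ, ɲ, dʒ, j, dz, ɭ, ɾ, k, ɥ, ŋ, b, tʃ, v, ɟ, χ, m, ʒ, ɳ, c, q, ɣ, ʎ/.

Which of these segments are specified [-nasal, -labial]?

ʁ, dʒ, j, dz, ɭ, ɾ, k, tʃ, ɟ, χ, ʒ, c, q, ɣ, ʎ

Eliminate segments failing any feature: /ɱ, ɲ, ŋ, m, ɳ/ are [+nasal]; /ɥ, b, v/ are [+labial]. The remaining /ʁ, dʒ, j, dz, ɭ, ɾ, k, tʃ, ɟ, χ, ʒ, c, q, ɣ, ʎ/ satisfy [-nasal], [-labial].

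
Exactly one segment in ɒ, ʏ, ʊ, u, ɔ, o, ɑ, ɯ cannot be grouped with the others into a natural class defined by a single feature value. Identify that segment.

ʏ

The remaining segments after removing /ʏ/ share [+back]; /ʏ/ (high front rounded lax vowel) is [-back]. For every other candidate removal, the leftover set fails to share any single feature value that the removed segment lacks.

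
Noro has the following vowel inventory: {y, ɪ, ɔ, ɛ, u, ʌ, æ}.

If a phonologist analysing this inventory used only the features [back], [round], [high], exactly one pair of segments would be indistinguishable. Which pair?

ɛ, æ

Both /ɛ/ and /æ/ are [-back], [-round], [-high]. Since the list omits [low] — which does distinguish the mid front unrounded lax vowel from the low front unrounded vowel — this pair collapses; all other pairs remain distinct.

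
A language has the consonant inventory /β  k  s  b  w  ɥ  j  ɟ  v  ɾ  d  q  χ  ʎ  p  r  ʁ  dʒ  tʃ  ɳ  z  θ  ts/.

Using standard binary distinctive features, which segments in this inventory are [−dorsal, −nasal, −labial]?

s, ɾ, d, r, dʒ, tʃ, z, θ, ts

Eliminate segments failing any feature: /β, b, v, p/ are [+labial]; /k, w, ɥ, j, ɟ, q, χ, ʎ, ʁ/ are [+dorsal]; /ɳ/ is [+nasal]. The remaining /s, ɾ, d, r, dʒ, tʃ, z, θ, ts/ satisfy [−dorsal], [−nasal], [−labial].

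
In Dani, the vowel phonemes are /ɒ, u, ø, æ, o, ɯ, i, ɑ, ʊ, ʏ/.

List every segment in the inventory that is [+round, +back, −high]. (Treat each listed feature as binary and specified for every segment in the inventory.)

ɒ, o

Eliminate segments failing any feature: /u, ʊ/ are [+high]; /ø, ʏ/ are [−back]; /æ, ɯ, i, ɑ/ are [−round]. The remaining /ɒ, o/ satisfy [+round], [+back], [−high].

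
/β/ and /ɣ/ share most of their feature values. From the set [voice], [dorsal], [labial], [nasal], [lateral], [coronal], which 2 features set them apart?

/β/ is the voiced bilabial fricative and /ɣ/ is the voiced velar fricative. Both are [+voice], [−nasal], [−lateral], [−coronal]. /β/ is [+labial] while /ɣ/ is [−labial]; /β/ is [−dorsal] while /ɣ/ is [+dorsal], so the distinguishing features are [labial], [dorsal].

[labial], [dorsal]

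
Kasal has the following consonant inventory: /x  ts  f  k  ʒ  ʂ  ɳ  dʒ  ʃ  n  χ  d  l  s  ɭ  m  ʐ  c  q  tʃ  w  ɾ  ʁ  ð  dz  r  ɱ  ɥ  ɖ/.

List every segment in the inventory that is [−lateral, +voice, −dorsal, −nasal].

ʒ, dʒ, d, ʐ, ɾ, ð, dz, r, ɖ

Among the inventory, the [−lateral] segments are /x, ts, f, k, ʒ, ʂ, ɳ, dʒ, ʃ, n, χ, d, s, m, ʐ, c, q, tʃ, w, ɾ, ʁ, ð, dz, r, ɱ, ɥ, ɖ/.
Of those, [+voice] gives /ʒ, ɳ, dʒ, n, d, m, ʐ, w, ɾ, ʁ, ð, dz, r, ɱ, ɥ, ɖ/.
Among these, [−dorsal] gives /ʒ, ɳ, dʒ, n, d, m, ʐ, ɾ, ð, dz, r, ɱ, ɖ/.
Among these, [−nasal] leaves /ʒ, dʒ, d, ʐ, ɾ, ð, dz, r, ɖ/.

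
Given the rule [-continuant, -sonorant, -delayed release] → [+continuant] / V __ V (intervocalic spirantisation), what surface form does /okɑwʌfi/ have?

[oxɑwʌfi]

The only segment in the rule's environment that also matches [-continuant, -sonorant, -delayed release] is /k/. Applying [+continuant] turns the voiceless velar stop into /x/ (voiceless velar fricative), giving [oxɑwʌfi].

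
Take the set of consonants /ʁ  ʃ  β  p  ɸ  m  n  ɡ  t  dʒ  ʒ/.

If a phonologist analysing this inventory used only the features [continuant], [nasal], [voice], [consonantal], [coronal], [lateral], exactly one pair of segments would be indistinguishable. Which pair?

β, ʁ

/β/ (voiced bilabial fricative) and /ʁ/ (voiced uvular fricative) are both [+continuant], [-nasal], [+voice], [+consonantal], [-coronal], [-lateral], so none of the listed features separates them. (They do differ in [labial] and [dorsal], which are not among the given features.) Every other pair in the inventory differs on at least one listed feature.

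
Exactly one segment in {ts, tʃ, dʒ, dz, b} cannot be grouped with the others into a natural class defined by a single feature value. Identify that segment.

b

[delayed release] (equivalently [strident], [labial], [coronal]) groups all but one: /tʃ, ts, dz, dʒ/ share [+delayed release] while /b/ (voiced bilabial stop) alone is [-delayed release]. Removing any other segment would not leave a single-feature class that excludes it.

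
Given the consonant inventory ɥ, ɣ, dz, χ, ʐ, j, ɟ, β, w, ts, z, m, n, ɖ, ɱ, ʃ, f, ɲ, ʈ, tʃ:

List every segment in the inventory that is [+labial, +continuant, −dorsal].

Among the inventory, the [+labial] segments are /ɥ, β, w, m, ɱ, f/.
Within that set, [+continuant] gives /ɥ, β, w, f/.
Within that set, [−dorsal] leaves /β, f/.

β, f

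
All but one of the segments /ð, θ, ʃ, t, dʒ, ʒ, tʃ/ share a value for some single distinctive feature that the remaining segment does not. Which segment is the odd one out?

/tʃ, θ, ʃ, ð, ʒ, dʒ/ are all [+distributed], but /t/ (voiceless alveolar stop) is [−distributed]. No other single segment can be removed to leave a set sharing one feature value that the removed segment lacks, so /t/ is the odd one out.

t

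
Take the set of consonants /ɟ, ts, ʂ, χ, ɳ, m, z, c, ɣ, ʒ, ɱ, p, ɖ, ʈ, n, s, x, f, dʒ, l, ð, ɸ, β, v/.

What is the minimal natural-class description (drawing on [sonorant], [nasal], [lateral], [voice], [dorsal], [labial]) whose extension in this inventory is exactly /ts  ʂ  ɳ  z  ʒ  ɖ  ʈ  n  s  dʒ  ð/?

Every target segment is [-lateral], [-labial], [-dorsal]; each remaining inventory member fails at least one of these. Each conjunct is needed — [-labial, -dorsal] alone would also admit /l/; [-lateral, -dorsal] alone would also admit /m, ɱ, p, f, …/; [-lateral, -labial] alone would also admit /ɟ, χ, c, ɣ, …/ — and no other combination of two listed features has exactly this extension, so three is the minimum.

[-lateral, -labial, -dorsal]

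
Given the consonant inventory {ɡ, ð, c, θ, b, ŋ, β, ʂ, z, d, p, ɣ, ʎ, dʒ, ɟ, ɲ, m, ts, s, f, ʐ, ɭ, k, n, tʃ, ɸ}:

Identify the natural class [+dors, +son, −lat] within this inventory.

ŋ, ɲ

Checking each segment against [+dorsal], [+sonorant], [−lateral]: /ŋ/ (velar nasal), /ɲ/ (palatal nasal) satisfy every feature; every other segment in the inventory fails at least one.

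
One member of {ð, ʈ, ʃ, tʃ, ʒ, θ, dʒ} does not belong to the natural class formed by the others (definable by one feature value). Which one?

ʈ

The remaining segments after removing /ʈ/ share [+distributed]; /ʈ/ (voiceless retroflex stop) is [-distributed]. For every other candidate removal, the leftover set fails to share any single feature value that the removed segment lacks.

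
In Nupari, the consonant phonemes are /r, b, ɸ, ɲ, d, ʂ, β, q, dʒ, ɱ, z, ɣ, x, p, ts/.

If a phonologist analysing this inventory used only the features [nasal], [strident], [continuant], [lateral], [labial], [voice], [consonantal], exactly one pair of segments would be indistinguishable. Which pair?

Both /ɣ/ and /r/ are [−nasal], [−strident], [+continuant], [−lateral], [−labial], [+voice], [+consonantal]. Since the list omits [sonorant], [coronal] and [dorsal] — which do distinguish the voiced velar fricative from the alveolar trill — this pair collapses; all other pairs remain distinct.

ɣ, r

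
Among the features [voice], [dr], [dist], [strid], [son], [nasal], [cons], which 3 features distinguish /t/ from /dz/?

[voice], [strident], [delayed release]

/t/ is the voiceless alveolar stop and /dz/ is the voiced alveolar affricate. Both are [−distributed], [−sonorant], [−nasal], [+consonantal]. /t/ is [−voice] while /dz/ is [+voice]; /t/ is [−strident] while /dz/ is [+strident]; /t/ is [−delayed release] while /dz/ is [+delayed release], so the distinguishing features are [voice], [strident], [delayed release].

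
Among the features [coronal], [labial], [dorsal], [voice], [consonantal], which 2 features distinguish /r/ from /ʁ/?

[coronal], [dorsal]

/r/ (alveolar trill) and /ʁ/ (voiced uvular fricative) agree on [−labial], [+voice], [+consonantal]. They differ on [coronal] (/r/ [+], /ʁ/ [−]), [dorsal] (/r/ [−], /ʁ/ [+]).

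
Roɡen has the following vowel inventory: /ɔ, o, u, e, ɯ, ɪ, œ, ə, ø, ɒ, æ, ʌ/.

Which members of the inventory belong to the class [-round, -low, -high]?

e, ə, ʌ

Checking each segment against [-round], [-low], [-high]: /e/ (mid front unrounded tense vowel), /ə/ (mid central vowel (schwa)), /ʌ/ (mid back unrounded lax vowel) satisfy every feature; every other segment in the inventory fails at least one.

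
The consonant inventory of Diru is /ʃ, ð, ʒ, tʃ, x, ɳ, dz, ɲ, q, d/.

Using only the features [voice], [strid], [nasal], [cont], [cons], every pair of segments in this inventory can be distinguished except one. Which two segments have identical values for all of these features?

Both /ɲ/ and /ɳ/ are [+voice], [-strident], [+nasal], [-continuant], [+consonantal]. Since the list omits [dorsal] — which does distinguish the palatal nasal from the retroflex nasal — this pair collapses; all other pairs remain distinct.

ɲ, ɳ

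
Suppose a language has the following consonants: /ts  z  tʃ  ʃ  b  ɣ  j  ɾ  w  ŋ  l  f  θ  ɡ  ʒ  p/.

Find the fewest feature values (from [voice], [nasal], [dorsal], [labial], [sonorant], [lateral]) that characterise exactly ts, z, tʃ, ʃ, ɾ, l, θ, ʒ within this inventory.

The class [-labial], [-dorsal] has exactly /ts, z, tʃ, ʃ, ɾ, l, θ, ʒ/ as its extension in this inventory. No smaller conjunction from the listed features achieves this: [-dorsal] alone would also admit /b, f, p/; [-labial] alone would also admit /ɣ, j, ŋ, ɡ/; and checking the remaining single features turns up none with this extension.

[-labial, -dorsal]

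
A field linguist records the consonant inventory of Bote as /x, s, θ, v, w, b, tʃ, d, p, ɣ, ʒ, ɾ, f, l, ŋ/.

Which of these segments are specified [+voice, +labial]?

v, w, b

Checking each segment against [+voice], [+labial]: /v/ (voiced labiodental fricative), /w/ (labial-velar glide), /b/ (voiced bilabial stop) satisfy every feature; every other segment in the inventory fails at least one.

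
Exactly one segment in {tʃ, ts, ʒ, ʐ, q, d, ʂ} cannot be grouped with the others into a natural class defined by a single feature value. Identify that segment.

q

[coronal] (equivalently [dorsal]) groups all but one: /tʃ, ʂ, ts, ʐ, d, ʒ/ share [+coronal] while /q/ (voiceless uvular stop) alone is [−coronal]. Removing any other segment would not leave a single-feature class that excludes it.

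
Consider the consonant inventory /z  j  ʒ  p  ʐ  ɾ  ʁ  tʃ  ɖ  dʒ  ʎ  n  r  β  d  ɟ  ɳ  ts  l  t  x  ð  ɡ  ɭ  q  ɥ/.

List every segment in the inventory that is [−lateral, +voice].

z, j, ʒ, ʐ, ɾ, ʁ, ɖ, dʒ, n, r, β, d, ɟ, ɳ, ð, ɡ, ɥ

Checking each segment against [−lateral], [+voice]: /z/ (voiced alveolar fricative), /j/ (palatal glide), /ʒ/ (voiced postalveolar fricative), /ʐ/ (voiced retroflex fricative), /ɾ/ (alveolar tap), /ʁ/ (voiced uvular fricative), among others, satisfy every feature; every other segment in the inventory fails at least one.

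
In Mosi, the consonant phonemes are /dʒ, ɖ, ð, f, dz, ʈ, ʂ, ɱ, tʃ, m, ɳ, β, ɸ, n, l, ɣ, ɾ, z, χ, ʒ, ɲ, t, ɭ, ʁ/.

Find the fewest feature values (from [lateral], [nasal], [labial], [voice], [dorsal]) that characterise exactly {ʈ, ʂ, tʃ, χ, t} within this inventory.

/ʈ, ʂ, tʃ, χ, t/ are all [-voice], [-labial], and no other segment in the inventory matches both values. Dropping any one of them over-generates: [-labial] alone would also admit /dʒ, ɖ, ð, dz, …/; [-voice] alone would also admit /f, ɸ/. No other single listed feature picks out exactly this set either, so fewer than two features will not do.

[-voice, -labial]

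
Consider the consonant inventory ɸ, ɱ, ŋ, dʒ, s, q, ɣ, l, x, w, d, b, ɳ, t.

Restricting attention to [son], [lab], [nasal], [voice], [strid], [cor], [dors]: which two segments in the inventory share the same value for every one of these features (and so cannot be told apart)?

/q/ (voiceless uvular stop) and /x/ (voiceless velar fricative) are both [−sonorant], [−labial], [−nasal], [−voice], [−strident], [−coronal], [+dorsal], so none of the listed features separates them. (They do differ in [continuant] and [high], which are not among the given features.) Every other pair in the inventory differs on at least one listed feature.

q, x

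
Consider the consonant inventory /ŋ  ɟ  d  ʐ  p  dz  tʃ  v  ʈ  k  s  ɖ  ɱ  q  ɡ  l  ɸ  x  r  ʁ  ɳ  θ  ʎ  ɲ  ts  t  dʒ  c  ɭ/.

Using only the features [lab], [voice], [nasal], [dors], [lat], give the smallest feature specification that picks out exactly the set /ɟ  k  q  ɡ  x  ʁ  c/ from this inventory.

The class [−nasal], [−lateral], [+dorsal] has exactly /ɟ, k, q, ɡ, x, ʁ, c/ as its extension in this inventory. No smaller conjunction from the listed features achieves this: [−lateral, +dorsal] alone would also admit /ŋ, ɲ/; [−nasal, +dorsal] alone would also admit /ʎ/; [−nasal, −lateral] alone would also admit /d, ʐ, p, dz, …/; and checking the remaining two-feature bundles turns up none with this extension.

[−nasal, −lat, +dors]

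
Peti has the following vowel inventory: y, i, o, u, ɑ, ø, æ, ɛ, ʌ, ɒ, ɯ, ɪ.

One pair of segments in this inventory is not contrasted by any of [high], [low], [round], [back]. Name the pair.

On the given features, /ɪ/ and /i/ have an identical profile: [+high], [-low], [-round], [-back]. No other two segments in the inventory coincide on all 4 features. (They do differ in [tense], which is not among the given features.)

ɪ, i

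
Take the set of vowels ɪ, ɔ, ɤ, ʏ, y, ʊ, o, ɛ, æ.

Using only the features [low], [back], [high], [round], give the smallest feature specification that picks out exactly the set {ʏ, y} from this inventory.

/ʏ, y/ are all [−back], [+round], and no other segment in the inventory matches both values. Dropping any one of them over-generates: [+round] alone would also admit /ɔ, ʊ, o/; [−back] alone would also admit /ɪ, ɛ, æ/. No other single listed feature picks out exactly this set either, so fewer than two features will not do.

[−back, +round]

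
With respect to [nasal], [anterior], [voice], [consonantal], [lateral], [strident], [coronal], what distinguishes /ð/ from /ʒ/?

/ð/ is the voiced dental fricative and /ʒ/ is the voiced postalveolar fricative. Both are [−nasal], [+voice], [+consonantal], [−lateral], [+coronal]. /ð/ is [−strident] while /ʒ/ is [+strident]; /ð/ is [+anterior] while /ʒ/ is [−anterior], so the distinguishing features are [strident], [anterior].

[strident], [anterior]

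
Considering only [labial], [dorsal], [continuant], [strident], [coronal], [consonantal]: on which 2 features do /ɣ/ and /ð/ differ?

/ɣ/ is the voiced velar fricative and /ð/ is the voiced dental fricative. Both are [−labial], [+continuant], [−strident], [+consonantal]. /ɣ/ is [−coronal] while /ð/ is [+coronal]; /ɣ/ is [+dorsal] while /ð/ is [−dorsal], so the distinguishing features are [coronal], [dorsal].

[coronal], [dorsal]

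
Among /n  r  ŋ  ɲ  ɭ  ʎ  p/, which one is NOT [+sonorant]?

/p/ is the voiceless bilabial stop, which is [-sonorant]; the rest — /ŋ, ɭ, n, ʎ, r, ɲ/ — are [+sonorant].

p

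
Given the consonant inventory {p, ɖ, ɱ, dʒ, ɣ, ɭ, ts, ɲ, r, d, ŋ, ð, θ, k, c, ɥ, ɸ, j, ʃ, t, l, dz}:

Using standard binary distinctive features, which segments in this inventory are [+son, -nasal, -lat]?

Eliminate segments failing any feature: /p, ɖ, dʒ, ɣ, ts, d, ð, θ, k, c, ɸ, ʃ, t, dz/ are [-sonorant]; /ɱ, ɲ, ŋ/ are [+nasal]; /ɭ, l/ are [+lateral]. The remaining /r, ɥ, j/ satisfy [+sonorant], [-nasal], [-lateral].

r, ɥ, j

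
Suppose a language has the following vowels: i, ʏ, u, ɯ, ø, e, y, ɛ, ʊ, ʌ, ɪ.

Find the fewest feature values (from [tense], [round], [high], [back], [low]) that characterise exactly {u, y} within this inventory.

The class [+high], [+round], [+tense] has exactly /u, y/ as its extension in this inventory. No smaller conjunction from the listed features achieves this: [+round, +tense] alone would also admit /ø/; [+high, +tense] alone would also admit /i, ɯ/; [+high, +round] alone would also admit /ʏ, ʊ/; and checking the remaining two-feature bundles turns up none with this extension.

[+high, +round, +tense]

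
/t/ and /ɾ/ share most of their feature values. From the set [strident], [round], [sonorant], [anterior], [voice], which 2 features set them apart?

[sonorant], [voice]

/t/ (voiceless alveolar stop) and /ɾ/ (alveolar tap) agree on [−strident], [−round], [+anterior]. They differ on [sonorant] (/t/ [−], /ɾ/ [+]), [voice] (/t/ [−], /ɾ/ [+]).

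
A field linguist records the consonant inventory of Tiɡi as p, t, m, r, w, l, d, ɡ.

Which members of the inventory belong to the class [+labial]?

p, m, w

The feature [labial] marks segments articulated with one or both lips. In this inventory /p, m, w/ have that property, so they are [+labial]; /t, r, l, d, ɡ/ are [-labial].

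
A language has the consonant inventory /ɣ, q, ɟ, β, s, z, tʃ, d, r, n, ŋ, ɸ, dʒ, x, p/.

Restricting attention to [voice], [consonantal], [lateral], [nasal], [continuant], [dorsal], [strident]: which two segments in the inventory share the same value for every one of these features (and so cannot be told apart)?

β, r

/β/ (voiced bilabial fricative) and /r/ (alveolar trill) are both [+voice], [+consonantal], [−lateral], [−nasal], [+continuant], [−dorsal], [−strident], so none of the listed features separates them. (They do differ in [sonorant], [labial] and [coronal], which are not among the given features.) Every other pair in the inventory differs on at least one listed feature.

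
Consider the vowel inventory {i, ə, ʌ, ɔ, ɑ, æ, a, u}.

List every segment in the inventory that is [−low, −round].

i, ə, ʌ

Among the inventory, the [−low] segments are /i, ə, ʌ, ɔ, u/.
Within that set, [−round] leaves /i, ə, ʌ/.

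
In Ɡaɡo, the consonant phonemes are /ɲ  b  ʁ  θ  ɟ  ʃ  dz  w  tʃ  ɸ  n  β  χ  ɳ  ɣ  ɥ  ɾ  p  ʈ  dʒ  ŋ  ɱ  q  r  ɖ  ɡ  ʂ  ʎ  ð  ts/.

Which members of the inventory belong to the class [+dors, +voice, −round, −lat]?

The [+dorsal] segments are /ɲ, ʁ, ɟ, w, χ, ɣ, ɥ, ŋ, q, ɡ, ʎ/.
Intersecting with [+voice] gives /ɲ, ʁ, ɟ, w, ɣ, ɥ, ŋ, ɡ, ʎ/.
Within that set, [−round] gives /ɲ, ʁ, ɟ, ɣ, ŋ, ɡ, ʎ/.
Of those, [−lateral] leaves /ɲ, ʁ, ɟ, ɣ, ŋ, ɡ/.

ɲ, ʁ, ɟ, ɣ, ŋ, ɡ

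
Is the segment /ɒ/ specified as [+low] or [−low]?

[+low]

/ɒ/ is the low back rounded vowel, hence [+low].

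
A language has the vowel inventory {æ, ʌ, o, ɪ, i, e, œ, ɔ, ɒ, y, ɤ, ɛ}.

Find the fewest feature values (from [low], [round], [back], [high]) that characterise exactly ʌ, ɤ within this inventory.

The class [+back], [−round] has exactly /ʌ, ɤ/ as its extension in this inventory. No smaller conjunction from the listed features achieves this: [−round] alone would also admit /æ, ɪ, i, e, …/; [+back] alone would also admit /o, ɔ, ɒ/; and checking the remaining single features turns up none with this extension.

[+back, −round]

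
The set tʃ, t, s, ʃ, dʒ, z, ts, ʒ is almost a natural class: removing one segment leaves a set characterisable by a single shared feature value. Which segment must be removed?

[strident] groups all but one: /dʒ, ts, s, ʃ, tʃ, ʒ, z/ share [+strident] while /t/ (voiceless alveolar stop) alone is [−strident]. Removing any other segment would not leave a single-feature class that excludes it.

t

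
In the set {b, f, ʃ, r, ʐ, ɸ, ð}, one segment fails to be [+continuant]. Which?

b

/b/ is the voiced bilabial stop, which is [−continuant]; the rest — /r, ɸ, f, ð, ʐ, ʃ/ — are [+continuant].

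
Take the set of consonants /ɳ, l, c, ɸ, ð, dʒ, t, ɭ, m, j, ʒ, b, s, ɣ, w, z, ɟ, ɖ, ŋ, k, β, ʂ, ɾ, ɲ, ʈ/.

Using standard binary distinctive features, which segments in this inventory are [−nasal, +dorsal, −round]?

First, the [−nasal] segments are /l, c, ɸ, ð, dʒ, t, ɭ, j, ʒ, b, s, ɣ, w, z, ɟ, ɖ, k, β, ʂ, ɾ, ʈ/.
Intersecting with [+dorsal] gives /c, j, ɣ, w, ɟ, k/.
Then [−round] leaves /c, j, ɣ, ɟ, k/.

c, j, ɣ, ɟ, k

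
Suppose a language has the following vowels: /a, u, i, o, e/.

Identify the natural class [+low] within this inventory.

The [+low] segments here are /a/; the remaining /u, i, o, e/ are [−low].

a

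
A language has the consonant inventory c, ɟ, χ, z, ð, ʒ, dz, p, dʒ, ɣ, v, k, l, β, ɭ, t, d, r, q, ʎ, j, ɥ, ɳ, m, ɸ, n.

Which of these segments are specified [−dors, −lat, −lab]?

z, ð, ʒ, dz, dʒ, t, d, r, ɳ, n

Eliminate segments failing any feature: /c, ɟ, χ, ɣ, k, q, ʎ, j, ɥ/ are [+dorsal]; /p, v, β, m, ɸ/ are [+labial]; /l, ɭ/ are [+lateral]. The remaining /z, ð, ʒ, dz, dʒ, t, d, r, ɳ, n/ satisfy [−dorsal], [−lateral], [−labial].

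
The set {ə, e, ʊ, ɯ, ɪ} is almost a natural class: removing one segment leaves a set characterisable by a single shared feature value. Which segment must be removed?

ʊ

/e, ɪ, ɯ, ə/ are all [−round], but /ʊ/ (high back rounded lax vowel) is [+round]. No other single segment can be removed to leave a set sharing one feature value that the removed segment lacks, so /ʊ/ is the odd one out.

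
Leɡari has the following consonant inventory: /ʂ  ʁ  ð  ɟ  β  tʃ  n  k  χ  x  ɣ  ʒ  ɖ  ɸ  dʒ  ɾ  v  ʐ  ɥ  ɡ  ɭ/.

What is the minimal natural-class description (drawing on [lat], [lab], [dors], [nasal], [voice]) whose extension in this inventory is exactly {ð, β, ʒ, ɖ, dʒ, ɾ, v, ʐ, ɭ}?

[+voice, -nasal, -dors]

/ð, β, ʒ, ɖ, dʒ, ɾ, v, ʐ, ɭ/ are all [+voice], [-nasal], [-dorsal], and no other segment in the inventory matches all three values. Dropping any one of them over-generates: [-nasal, -dorsal] alone would also admit /ʂ, tʃ, ɸ/; [+voice, -dorsal] alone would also admit /n/; [+voice, -nasal] alone would also admit /ʁ, ɟ, ɣ, ɥ, …/. No other combination of two listed features picks out exactly this set either, so fewer than three features will not do.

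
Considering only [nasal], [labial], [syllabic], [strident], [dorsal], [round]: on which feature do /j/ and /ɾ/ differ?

[dorsal]

The two segments share [-nasal], [-labial], [-syllabic], [-strident], [-round]. The only feature from the list on which they differ: /j/ is [+dorsal] while /ɾ/ is [-dorsal].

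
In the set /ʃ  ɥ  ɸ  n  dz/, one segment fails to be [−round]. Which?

ɥ

Every segment except /ɥ/ is [−round]. /ɥ/ (labial-palatal glide) is [+round], so it is the exception.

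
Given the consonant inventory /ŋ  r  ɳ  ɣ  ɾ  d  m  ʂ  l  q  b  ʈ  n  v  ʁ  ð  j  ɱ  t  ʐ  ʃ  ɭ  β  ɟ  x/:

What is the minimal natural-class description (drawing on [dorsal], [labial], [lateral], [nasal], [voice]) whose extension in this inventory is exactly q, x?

/q, x/ are all [−voice], [+dorsal], and no other segment in the inventory matches both values. Dropping any one of them over-generates: [+dorsal] alone would also admit /ŋ, ɣ, ʁ, j, …/; [−voice] alone would also admit /ʂ, ʈ, t, ʃ/. No other single listed feature picks out exactly this set either, so fewer than two features will not do.

[−voice, +dorsal]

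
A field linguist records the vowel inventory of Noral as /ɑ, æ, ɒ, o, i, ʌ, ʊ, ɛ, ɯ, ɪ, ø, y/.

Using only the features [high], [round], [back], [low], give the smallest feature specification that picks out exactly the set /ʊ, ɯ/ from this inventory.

The class [+high], [+back] has exactly /ʊ, ɯ/ as its extension in this inventory. No smaller conjunction from the listed features achieves this: [+back] alone would also admit /ɑ, ɒ, o, ʌ/; [+high] alone would also admit /i, ɪ, y/; and checking the remaining single features turns up none with this extension.

[+high, +back]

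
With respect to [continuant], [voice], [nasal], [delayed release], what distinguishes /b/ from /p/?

[voice]

/b/ (voiced bilabial stop) and /p/ (voiceless bilabial stop) agree on [−continuant], [−nasal], [−delayed release]. They differ on [voice] (/b/ [+], /p/ [−]).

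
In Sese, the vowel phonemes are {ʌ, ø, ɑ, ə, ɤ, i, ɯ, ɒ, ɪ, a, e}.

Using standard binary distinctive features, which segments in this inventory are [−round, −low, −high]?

Checking each segment against [−round], [−low], [−high]: /ʌ/ (mid back unrounded lax vowel), /ə/ (mid central vowel (schwa)), /ɤ/ (mid back unrounded tense vowel), /e/ (mid front unrounded tense vowel) satisfy every feature; every other segment in the inventory fails at least one.

ʌ, ə, ɤ, e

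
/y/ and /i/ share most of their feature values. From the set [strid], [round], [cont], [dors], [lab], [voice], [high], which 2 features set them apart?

/y/ is the high front rounded tense vowel and /i/ is the high front unrounded tense vowel. Both are [−strident], [+continuant], [+dorsal], [+voice], [+high]. /y/ is [+labial] while /i/ is [−labial]; /y/ is [+round] while /i/ is [−round], so the distinguishing features are [labial], [round].

[labial], [round]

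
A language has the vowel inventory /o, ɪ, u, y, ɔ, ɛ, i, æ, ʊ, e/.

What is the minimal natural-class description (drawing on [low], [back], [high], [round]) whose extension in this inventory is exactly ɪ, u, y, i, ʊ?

[+high]

The target set is precisely the extension of [+high] in this inventory.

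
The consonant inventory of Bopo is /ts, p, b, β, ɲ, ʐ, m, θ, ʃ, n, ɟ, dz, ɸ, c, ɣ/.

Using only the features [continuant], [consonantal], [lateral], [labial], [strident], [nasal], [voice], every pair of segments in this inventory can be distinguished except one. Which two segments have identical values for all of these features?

n, ɲ

Both /n/ and /ɲ/ are [−continuant], [+consonantal], [−lateral], [−labial], [−strident], [+nasal], [+voice]. Since the list omits [dorsal] — which does distinguish the alveolar nasal from the palatal nasal — this pair collapses; all other pairs remain distinct.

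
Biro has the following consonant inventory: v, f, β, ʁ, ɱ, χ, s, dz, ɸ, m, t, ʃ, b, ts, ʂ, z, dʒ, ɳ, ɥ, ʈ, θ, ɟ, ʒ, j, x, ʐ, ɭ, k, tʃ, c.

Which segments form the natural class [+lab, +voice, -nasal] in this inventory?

v, β, b, ɥ

Checking each segment against [+labial], [+voice], [-nasal]: /v/ (voiced labiodental fricative), /β/ (voiced bilabial fricative), /b/ (voiced bilabial stop), /ɥ/ (labial-palatal glide) satisfy every feature; every other segment in the inventory fails at least one.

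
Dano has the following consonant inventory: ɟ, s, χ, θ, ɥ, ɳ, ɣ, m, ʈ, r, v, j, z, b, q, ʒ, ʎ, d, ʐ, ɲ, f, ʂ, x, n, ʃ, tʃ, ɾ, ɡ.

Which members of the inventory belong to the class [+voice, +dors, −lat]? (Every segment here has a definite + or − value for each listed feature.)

ɟ, ɥ, ɣ, j, ɲ, ɡ

Eliminate segments failing any feature: /s, χ, θ, ʈ, q, f, ʂ, x, ʃ, tʃ/ are [−voice]; /ɳ, m, r, v, z, b, ʒ, d, ʐ, n, ɾ/ are [−dorsal]; /ʎ/ is [+lateral]. The remaining /ɟ, ɥ, ɣ, j, ɲ, ɡ/ satisfy [+voice], [+dorsal], [−lateral].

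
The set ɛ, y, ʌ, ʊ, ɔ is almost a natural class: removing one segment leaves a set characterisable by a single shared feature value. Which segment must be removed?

y

The remaining segments after removing /y/ share [-tense]; /y/ (high front rounded tense vowel) is [+tense]. For every other candidate removal, the leftover set fails to share any single feature value that the removed segment lacks.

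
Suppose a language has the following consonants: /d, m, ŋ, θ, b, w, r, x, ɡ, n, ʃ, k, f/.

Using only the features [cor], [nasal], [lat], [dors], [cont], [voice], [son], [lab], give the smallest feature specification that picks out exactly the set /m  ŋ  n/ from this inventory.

[+nasal]

The target set is precisely the extension of [+nasal] in this inventory.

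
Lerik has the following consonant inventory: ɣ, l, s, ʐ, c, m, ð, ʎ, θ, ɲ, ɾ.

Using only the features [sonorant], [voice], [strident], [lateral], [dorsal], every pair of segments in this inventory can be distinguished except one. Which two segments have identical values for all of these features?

m, ɾ

/m/ (bilabial nasal) and /ɾ/ (alveolar tap) are both [+sonorant], [+voice], [−strident], [−lateral], [−dorsal], so none of the listed features separates them. (They do differ in [nasal], [labial] and [coronal], which are not among the given features.) Every other pair in the inventory differs on at least one listed feature.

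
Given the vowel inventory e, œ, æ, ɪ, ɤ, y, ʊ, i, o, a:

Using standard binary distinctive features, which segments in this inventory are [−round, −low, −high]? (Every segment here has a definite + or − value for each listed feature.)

e, ɤ

Checking each segment against [−round], [−low], [−high]: /e/ (mid front unrounded tense vowel), /ɤ/ (mid back unrounded tense vowel) satisfy every feature; every other segment in the inventory fails at least one.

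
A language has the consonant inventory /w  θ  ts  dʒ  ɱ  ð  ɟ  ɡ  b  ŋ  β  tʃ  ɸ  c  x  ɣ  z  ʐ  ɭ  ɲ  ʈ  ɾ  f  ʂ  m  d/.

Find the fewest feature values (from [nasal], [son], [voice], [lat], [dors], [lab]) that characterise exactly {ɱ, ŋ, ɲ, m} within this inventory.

The target set is precisely the extension of [+nasal] in this inventory.

[+nasal]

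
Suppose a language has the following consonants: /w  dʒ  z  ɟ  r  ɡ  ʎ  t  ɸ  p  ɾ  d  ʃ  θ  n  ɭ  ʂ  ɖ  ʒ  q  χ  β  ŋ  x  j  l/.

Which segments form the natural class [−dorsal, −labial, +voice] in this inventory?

First, the [−dorsal] segments are /dʒ, z, r, t, ɸ, p, ɾ, d, ʃ, θ, n, ɭ, ʂ, ɖ, ʒ, β, l/.
Among these, [−labial] gives /dʒ, z, r, t, ɾ, d, ʃ, θ, n, ɭ, ʂ, ɖ, ʒ, l/.
Among these, [+voice] leaves /dʒ, z, r, ɾ, d, n, ɭ, ɖ, ʒ, l/.

dʒ, z, r, ɾ, d, n, ɭ, ɖ, ʒ, l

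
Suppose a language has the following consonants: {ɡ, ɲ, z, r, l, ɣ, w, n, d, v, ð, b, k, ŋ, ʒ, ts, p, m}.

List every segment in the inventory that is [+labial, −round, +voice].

Checking each segment against [+labial], [−round], [+voice]: /v/ (voiced labiodental fricative), /b/ (voiced bilabial stop), /m/ (bilabial nasal) satisfy every feature; every other segment in the inventory fails at least one.

v, b, m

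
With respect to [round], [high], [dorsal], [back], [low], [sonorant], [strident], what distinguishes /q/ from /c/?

/q/ is the voiceless uvular stop and /c/ is the voiceless palatal stop. Both are [−round], [+dorsal], [−low], [−sonorant], [−strident]. /q/ is [−high] while /c/ is [+high]; /q/ is [+back] while /c/ is [−back], so the distinguishing features are [high], [back].

[high], [back]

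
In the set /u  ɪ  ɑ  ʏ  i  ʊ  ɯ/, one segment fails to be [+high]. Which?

/u, ɪ, ʊ, ɯ, ʏ, i/ are all [+high]; /ɑ/ (low back unrounded vowel) is [-high].

ɑ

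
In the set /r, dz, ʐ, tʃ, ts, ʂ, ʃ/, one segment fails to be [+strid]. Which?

/r/ is the alveolar trill, which is [−strident]; the rest — /ʂ, dz, ts, ʐ, tʃ, ʃ/ — are [+strident].

r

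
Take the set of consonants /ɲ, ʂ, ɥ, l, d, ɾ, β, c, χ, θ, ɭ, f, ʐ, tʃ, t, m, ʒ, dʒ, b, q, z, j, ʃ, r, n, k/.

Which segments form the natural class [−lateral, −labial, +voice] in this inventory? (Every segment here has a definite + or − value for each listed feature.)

Eliminate segments failing any feature: /ʂ, c, χ, θ, tʃ, t, q, ʃ, k/ are [−voice]; /ɥ, β, f, m, b/ are [+labial]; /l, ɭ/ are [+lateral]. The remaining /ɲ, d, ɾ, ʐ, ʒ, dʒ, z, j, r, n/ satisfy [−lateral], [−labial], [+voice].

ɲ, d, ɾ, ʐ, ʒ, dʒ, z, j, r, n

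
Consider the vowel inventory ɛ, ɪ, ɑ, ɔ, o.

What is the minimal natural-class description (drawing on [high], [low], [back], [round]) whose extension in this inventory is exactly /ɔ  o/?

[+round]

The target set is precisely the extension of [+round] in this inventory.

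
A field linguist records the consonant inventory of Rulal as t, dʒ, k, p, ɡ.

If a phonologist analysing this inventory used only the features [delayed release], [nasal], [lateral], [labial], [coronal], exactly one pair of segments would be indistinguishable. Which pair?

ɡ, k

/ɡ/ (voiced velar stop) and /k/ (voiceless velar stop) are both [−delayed release], [−nasal], [−lateral], [−labial], [−coronal], so none of the listed features separates them. (They do differ in [voice], which is not among the given features.) Every other pair in the inventory differs on at least one listed feature.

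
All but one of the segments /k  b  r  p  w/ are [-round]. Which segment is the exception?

w

/r, b, k, p/ are all [-round]; /w/ (labial-velar glide) is [+round].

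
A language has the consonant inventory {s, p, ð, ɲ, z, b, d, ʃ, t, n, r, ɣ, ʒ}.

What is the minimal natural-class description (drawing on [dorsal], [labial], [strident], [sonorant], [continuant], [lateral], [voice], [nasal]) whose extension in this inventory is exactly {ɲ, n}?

[+nasal]

The target set is precisely the extension of [+nasal] in this inventory.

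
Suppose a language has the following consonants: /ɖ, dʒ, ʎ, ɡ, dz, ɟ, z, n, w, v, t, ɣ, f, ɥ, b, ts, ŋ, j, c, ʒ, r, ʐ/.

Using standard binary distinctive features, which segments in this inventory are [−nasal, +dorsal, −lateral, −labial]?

ɡ, ɟ, ɣ, j, c

Checking each segment against [−nasal], [+dorsal], [−lateral], [−labial]: /ɡ/ (voiced velar stop), /ɟ/ (voiced palatal stop), /ɣ/ (voiced velar fricative), /j/ (palatal glide), /c/ (voiceless palatal stop) satisfy every feature; every other segment in the inventory fails at least one.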